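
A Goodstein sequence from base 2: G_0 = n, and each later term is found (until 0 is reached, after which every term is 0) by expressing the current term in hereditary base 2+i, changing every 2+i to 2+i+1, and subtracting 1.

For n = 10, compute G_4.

279935

[0] 10 ≡ 2^(2 + 1) + 2 (base 2). Lift 3: 84. −1: 83.
[1] 83 ≡ 3^(3 + 1) + 2 (base 3). Lift 4: 1026. −1: 1025.
[2] 1025 ≡ 4^(4 + 1) + 1 (base 4). Lift 5: 15626. −1: 15625.
[3] 15625 ≡ 5^(5 + 1) (base 5). Lift 6: 279936. −1: 279935.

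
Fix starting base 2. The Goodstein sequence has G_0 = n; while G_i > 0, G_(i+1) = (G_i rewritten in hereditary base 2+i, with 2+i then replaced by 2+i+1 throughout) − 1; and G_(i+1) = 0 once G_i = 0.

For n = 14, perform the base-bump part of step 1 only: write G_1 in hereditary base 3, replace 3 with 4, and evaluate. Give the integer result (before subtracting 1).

1282

G_0 = 14. HB_2(14) = 2^(2 + 1) + 2^2 + 2. Bump = 111. G_1 = 110.
G_1 = 110. HB_3(110) = 3^(3 + 1) + 3^3 + 2. Bump = 1282. G_2 = 1281.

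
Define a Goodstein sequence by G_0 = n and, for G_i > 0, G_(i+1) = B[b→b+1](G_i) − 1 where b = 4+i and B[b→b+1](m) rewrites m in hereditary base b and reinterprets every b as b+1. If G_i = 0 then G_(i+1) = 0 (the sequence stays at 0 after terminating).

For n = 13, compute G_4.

[0] 13 ≡ 3·4 + 1 (base 4). Lift 5: 16. −1: 15.
[1] 15 ≡ 3·5 (base 5). Lift 6: 18. −1: 17.
[2] 17 ≡ 2·6 + 5 (base 6). Lift 7: 19. −1: 18.
[3] 18 ≡ 2·7 + 4 (base 7). Lift 8: 20. −1: 19.
[4] 19 ≡ 2·8 + 3 (base 8). Lift 9: 21. −1: 20.

19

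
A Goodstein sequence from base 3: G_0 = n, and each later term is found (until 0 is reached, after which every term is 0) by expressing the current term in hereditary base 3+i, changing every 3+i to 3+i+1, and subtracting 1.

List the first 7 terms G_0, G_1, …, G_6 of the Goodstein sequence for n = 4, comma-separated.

4, 4, 4, 3, 2, 1, 0

4 —HB3→ 3 + 1 —bump→ 4 + 1 = 5 —(−1)→ 4
4 —HB4→ 4 —bump→ 5 = 5 —(−1)→ 4
4 —HB5→ 4 —bump→ 4 = 4 —(−1)→ 3
3 —HB6→ 3 —bump→ 3 = 3 —(−1)→ 2
2 —HB7→ 2 —bump→ 2 = 2 —(−1)→ 1
1 —HB8→ 1 —bump→ 1 = 1 —(−1)→ 0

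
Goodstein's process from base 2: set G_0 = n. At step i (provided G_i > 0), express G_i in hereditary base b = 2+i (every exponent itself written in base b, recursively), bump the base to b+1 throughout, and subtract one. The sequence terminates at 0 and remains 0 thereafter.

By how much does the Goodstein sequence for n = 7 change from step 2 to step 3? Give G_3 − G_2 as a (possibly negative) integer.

2868

G_0=7  [base 2] 2^2 + 2 + 1  →[2↦3]→  3^3 + 3 + 1 = 31  −1 ⇒ G_1=30
G_1=30  [base 3] 3^3 + 3  →[3↦4]→  4^4 + 4 = 260  −1 ⇒ G_2=259
G_2=259  [base 4] 4^4 + 3  →[4↦5]→  5^5 + 3 = 3128  −1 ⇒ G_3=3127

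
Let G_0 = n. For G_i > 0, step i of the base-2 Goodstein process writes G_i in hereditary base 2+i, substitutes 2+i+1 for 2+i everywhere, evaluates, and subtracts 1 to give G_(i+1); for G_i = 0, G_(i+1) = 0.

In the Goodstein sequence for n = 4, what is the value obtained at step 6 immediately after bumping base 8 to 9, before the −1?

174

4 —HB2→ 2^2 —bump→ 3^3 = 27 —(−1)→ 26
26 —HB3→ 2·3^2 + 2·3 + 2 —bump→ 2·4^2 + 2·4 + 2 = 42 —(−1)→ 41
41 —HB4→ 2·4^2 + 2·4 + 1 —bump→ 2·5^2 + 2·5 + 1 = 61 —(−1)→ 60
60 —HB5→ 2·5^2 + 2·5 —bump→ 2·6^2 + 2·6 = 84 —(−1)→ 83
83 —HB6→ 2·6^2 + 6 + 5 —bump→ 2·7^2 + 7 + 5 = 110 —(−1)→ 109
109 —HB7→ 2·7^2 + 7 + 4 —bump→ 2·8^2 + 8 + 4 = 140 —(−1)→ 139
139 —HB8→ 2·8^2 + 8 + 3 —bump→ 2·9^2 + 9 + 3 = 174 —(−1)→ 173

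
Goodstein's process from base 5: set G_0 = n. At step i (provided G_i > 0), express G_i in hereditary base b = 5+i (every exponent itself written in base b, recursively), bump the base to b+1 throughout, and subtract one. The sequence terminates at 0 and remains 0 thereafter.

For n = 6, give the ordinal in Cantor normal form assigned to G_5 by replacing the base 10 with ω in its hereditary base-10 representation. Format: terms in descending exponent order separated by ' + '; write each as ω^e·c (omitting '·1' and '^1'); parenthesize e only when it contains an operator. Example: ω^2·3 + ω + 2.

[0] 6 ≡ 5 + 1 (base 5). Lift 6: 7. −1: 6.
[1] 6 ≡ 6 (base 6). Lift 7: 7. −1: 6.
[2] 6 ≡ 6 (base 7). Lift 8: 6. −1: 5.
[3] 5 ≡ 5 (base 8). Lift 9: 5. −1: 4.
[4] 4 ≡ 4 (base 9). Lift 10: 4. −1: 3.

3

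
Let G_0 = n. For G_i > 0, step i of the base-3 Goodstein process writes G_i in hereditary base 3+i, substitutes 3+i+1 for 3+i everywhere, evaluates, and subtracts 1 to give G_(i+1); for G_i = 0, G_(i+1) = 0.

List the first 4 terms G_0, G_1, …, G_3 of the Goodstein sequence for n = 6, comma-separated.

6, 7, 7, 7

G_0 = 6. HB_3(6) = 2·3. Bump = 8. G_1 = 7.
G_1 = 7. HB_4(7) = 4 + 3. Bump = 8. G_2 = 7.
G_2 = 7. HB_5(7) = 5 + 2. Bump = 8. G_3 = 7.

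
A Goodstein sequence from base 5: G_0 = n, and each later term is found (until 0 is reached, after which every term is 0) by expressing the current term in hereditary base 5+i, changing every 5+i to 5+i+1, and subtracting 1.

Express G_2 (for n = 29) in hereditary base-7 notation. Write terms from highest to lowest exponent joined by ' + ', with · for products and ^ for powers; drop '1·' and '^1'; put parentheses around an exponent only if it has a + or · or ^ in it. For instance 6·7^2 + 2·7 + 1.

7^2 + 2

(0) 29|_5 = 5^2 + 4 ↦ 6^2 + 4|_6 = 40 ⇒ 39
(1) 39|_6 = 6^2 + 3 ↦ 7^2 + 3|_7 = 52 ⇒ 51
(2) 51|_7 = 7^2 + 2 ↦ 8^2 + 2|_8 = 66 ⇒ 65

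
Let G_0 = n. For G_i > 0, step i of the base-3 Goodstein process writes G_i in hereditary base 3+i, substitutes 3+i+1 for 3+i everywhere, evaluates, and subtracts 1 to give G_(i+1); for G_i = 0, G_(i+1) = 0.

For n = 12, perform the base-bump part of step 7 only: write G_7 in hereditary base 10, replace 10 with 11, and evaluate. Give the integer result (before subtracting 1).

82

base 3: 12 = 3^2 + 3; at 4: 4^2 + 4 = 20; next = 19
base 4: 19 = 4^2 + 3; at 5: 5^2 + 3 = 28; next = 27
base 5: 27 = 5^2 + 2; at 6: 6^2 + 2 = 38; next = 37
base 6: 37 = 6^2 + 1; at 7: 7^2 + 1 = 50; next = 49
base 7: 49 = 7^2; at 8: 8^2 = 64; next = 63
base 8: 63 = 7·8 + 7; at 9: 7·9 + 7 = 70; next = 69
base 9: 69 = 7·9 + 6; at 10: 7·10 + 6 = 76; next = 75
base 10: 75 = 7·10 + 5; at 11: 7·11 + 5 = 82; next = 81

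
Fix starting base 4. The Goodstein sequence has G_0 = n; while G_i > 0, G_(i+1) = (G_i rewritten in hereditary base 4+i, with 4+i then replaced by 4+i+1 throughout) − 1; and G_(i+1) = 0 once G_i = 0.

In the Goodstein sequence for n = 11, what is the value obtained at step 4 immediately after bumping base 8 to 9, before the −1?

base 4: 11 = 2·4 + 3; at 5: 2·5 + 3 = 13; next = 12
base 5: 12 = 2·5 + 2; at 6: 2·6 + 2 = 14; next = 13
base 6: 13 = 2·6 + 1; at 7: 2·7 + 1 = 15; next = 14
base 7: 14 = 2·7; at 8: 2·8 = 16; next = 15
base 8: 15 = 8 + 7; at 9: 9 + 7 = 16; next = 15

16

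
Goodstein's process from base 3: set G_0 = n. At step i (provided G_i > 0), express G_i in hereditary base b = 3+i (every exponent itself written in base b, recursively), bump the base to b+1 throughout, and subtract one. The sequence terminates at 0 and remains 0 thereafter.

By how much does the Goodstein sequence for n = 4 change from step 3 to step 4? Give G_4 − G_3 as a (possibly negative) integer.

-1

step 0: 4 = 3 + 1; sub 4 for 3: 4 + 1; = 5; G_1 = 5−1 = 4
step 1: 4 = 4; sub 5 for 4: 5; = 5; G_2 = 5−1 = 4
step 2: 4 = 4; sub 6 for 5: 4; = 4; G_3 = 4−1 = 3
step 3: 3 = 3; sub 7 for 6: 3; = 3; G_4 = 3−1 = 2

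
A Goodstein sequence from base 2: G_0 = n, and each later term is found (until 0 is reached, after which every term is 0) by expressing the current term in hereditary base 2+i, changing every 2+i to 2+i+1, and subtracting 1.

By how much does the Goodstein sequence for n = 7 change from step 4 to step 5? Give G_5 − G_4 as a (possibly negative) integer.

776886

G_0=7  [base 2] 2^2 + 2 + 1  →[2↦3]→  3^3 + 3 + 1 = 31  −1 ⇒ G_1=30
G_1=30  [base 3] 3^3 + 3  →[3↦4]→  4^4 + 4 = 260  −1 ⇒ G_2=259
G_2=259  [base 4] 4^4 + 3  →[4↦5]→  5^5 + 3 = 3128  −1 ⇒ G_3=3127
G_3=3127  [base 5] 5^5 + 2  →[5↦6]→  6^6 + 2 = 46658  −1 ⇒ G_4=46657
G_4=46657  [base 6] 6^6 + 1  →[6↦7]→  7^7 + 1 = 823544  −1 ⇒ G_5=823543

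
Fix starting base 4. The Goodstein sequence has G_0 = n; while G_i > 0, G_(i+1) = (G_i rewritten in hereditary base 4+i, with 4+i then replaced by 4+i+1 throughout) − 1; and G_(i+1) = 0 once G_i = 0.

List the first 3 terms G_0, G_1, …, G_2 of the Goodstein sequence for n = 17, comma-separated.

17, 25, 35

G_0 = 17. HB_4(17) = 4^2 + 1. Bump = 26. G_1 = 25.
G_1 = 25. HB_5(25) = 5^2. Bump = 36. G_2 = 35.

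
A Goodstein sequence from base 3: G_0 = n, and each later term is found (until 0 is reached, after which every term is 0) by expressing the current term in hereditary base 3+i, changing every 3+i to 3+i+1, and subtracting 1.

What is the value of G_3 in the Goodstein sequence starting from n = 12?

37

base 3: 12 = 3^2 + 3; at 4: 4^2 + 4 = 20; next = 19
base 4: 19 = 4^2 + 3; at 5: 5^2 + 3 = 28; next = 27
base 5: 27 = 5^2 + 2; at 6: 6^2 + 2 = 38; next = 37
base 6: 37 = 6^2 + 1; at 7: 7^2 + 1 = 50; next = 49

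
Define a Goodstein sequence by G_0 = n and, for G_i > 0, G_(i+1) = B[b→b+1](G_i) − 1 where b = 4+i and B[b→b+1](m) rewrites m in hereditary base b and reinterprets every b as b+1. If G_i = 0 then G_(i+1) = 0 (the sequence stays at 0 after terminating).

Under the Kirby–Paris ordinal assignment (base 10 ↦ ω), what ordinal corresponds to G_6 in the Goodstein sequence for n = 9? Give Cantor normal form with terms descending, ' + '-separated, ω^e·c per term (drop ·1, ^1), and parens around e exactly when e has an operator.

base 4: 9 = 2·4 + 1; at 5: 2·5 + 1 = 11; next = 10
base 5: 10 = 2·5; at 6: 2·6 = 12; next = 11
base 6: 11 = 6 + 5; at 7: 7 + 5 = 12; next = 11
base 7: 11 = 7 + 4; at 8: 8 + 4 = 12; next = 11
base 8: 11 = 8 + 3; at 9: 9 + 3 = 12; next = 11
base 9: 11 = 9 + 2; at 10: 10 + 2 = 12; next = 11
base 10: 11 = 10 + 1; at 11: 11 + 1 = 12; next = 11

ω + 1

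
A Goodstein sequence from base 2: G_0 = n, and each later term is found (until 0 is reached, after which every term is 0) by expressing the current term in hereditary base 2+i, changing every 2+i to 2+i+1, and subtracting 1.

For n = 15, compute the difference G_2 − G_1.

1172

step 0: 15 = 2^(2 + 1) + 2^2 + 2 + 1; sub 3 for 2: 3^(3 + 1) + 3^3 + 3 + 1; = 112; G_1 = 112−1 = 111
step 1: 111 = 3^(3 + 1) + 3^3 + 3; sub 4 for 3: 4^(4 + 1) + 4^4 + 4; = 1284; G_2 = 1284−1 = 1283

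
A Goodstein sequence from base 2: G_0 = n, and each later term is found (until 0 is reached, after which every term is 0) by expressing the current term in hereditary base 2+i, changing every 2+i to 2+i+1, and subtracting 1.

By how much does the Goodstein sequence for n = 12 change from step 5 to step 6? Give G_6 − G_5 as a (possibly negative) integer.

128452957

i=0: 12 = 2^(2 + 1) + 2^2 (b=2); 2→3: 3^(3 + 1) + 3^3 = 108; 108−1 = 107
i=1: 107 = 3^(3 + 1) + 2·3^2 + 2·3 + 2 (b=3); 3→4: 4^(4 + 1) + 2·4^2 + 2·4 + 2 = 1066; 1066−1 = 1065
i=2: 1065 = 4^(4 + 1) + 2·4^2 + 2·4 + 1 (b=4); 4→5: 5^(5 + 1) + 2·5^2 + 2·5 + 1 = 15686; 15686−1 = 15685
i=3: 15685 = 5^(5 + 1) + 2·5^2 + 2·5 (b=5); 5→6: 6^(6 + 1) + 2·6^2 + 2·6 = 280020; 280020−1 = 280019
i=4: 280019 = 6^(6 + 1) + 2·6^2 + 6 + 5 (b=6); 6→7: 7^(7 + 1) + 2·7^2 + 7 + 5 = 5764911; 5764911−1 = 5764910
i=5: 5764910 = 7^(7 + 1) + 2·7^2 + 7 + 4 (b=7); 7→8: 8^(8 + 1) + 2·8^2 + 8 + 4 = 134217868; 134217868−1 = 134217867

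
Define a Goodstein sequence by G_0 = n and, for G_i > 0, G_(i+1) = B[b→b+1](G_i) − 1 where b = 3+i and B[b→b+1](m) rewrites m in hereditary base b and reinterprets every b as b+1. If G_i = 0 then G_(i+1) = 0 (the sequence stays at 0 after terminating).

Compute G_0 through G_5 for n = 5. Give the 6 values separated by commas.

5, 5, 5, 5, 4, 3

i=0: 5 = 3 + 2 (b=3); 3→4: 4 + 2 = 6; 6−1 = 5
i=1: 5 = 4 + 1 (b=4); 4→5: 5 + 1 = 6; 6−1 = 5
i=2: 5 = 5 (b=5); 5→6: 6 = 6; 6−1 = 5
i=3: 5 = 5 (b=6); 6→7: 5 = 5; 5−1 = 4
i=4: 4 = 4 (b=7); 7→8: 4 = 4; 4−1 = 3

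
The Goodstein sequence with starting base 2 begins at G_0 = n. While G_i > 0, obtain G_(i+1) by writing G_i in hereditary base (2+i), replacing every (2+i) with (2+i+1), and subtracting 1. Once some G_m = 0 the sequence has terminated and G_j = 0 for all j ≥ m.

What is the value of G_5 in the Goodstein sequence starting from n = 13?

(0) 13|_2 = 2^(2 + 1) + 2^2 + 1 ↦ 3^(3 + 1) + 3^3 + 1|_3 = 109 ⇒ 108
(1) 108|_3 = 3^(3 + 1) + 3^3 ↦ 4^(4 + 1) + 4^4|_4 = 1280 ⇒ 1279
(2) 1279|_4 = 4^(4 + 1) + 3·4^3 + 3·4^2 + 3·4 + 3 ↦ 5^(5 + 1) + 3·5^3 + 3·5^2 + 3·5 + 3|_5 = 16093 ⇒ 16092
(3) 16092|_5 = 5^(5 + 1) + 3·5^3 + 3·5^2 + 3·5 + 2 ↦ 6^(6 + 1) + 3·6^3 + 3·6^2 + 3·6 + 2|_6 = 280712 ⇒ 280711
(4) 280711|_6 = 6^(6 + 1) + 3·6^3 + 3·6^2 + 3·6 + 1 ↦ 7^(7 + 1) + 3·7^3 + 3·7^2 + 3·7 + 1|_7 = 5765999 ⇒ 5765998
(5) 5765998|_7 = 7^(7 + 1) + 3·7^3 + 3·7^2 + 3·7 ↦ 8^(8 + 1) + 3·8^3 + 3·8^2 + 3·8|_8 = 134219480 ⇒ 134219479

5765998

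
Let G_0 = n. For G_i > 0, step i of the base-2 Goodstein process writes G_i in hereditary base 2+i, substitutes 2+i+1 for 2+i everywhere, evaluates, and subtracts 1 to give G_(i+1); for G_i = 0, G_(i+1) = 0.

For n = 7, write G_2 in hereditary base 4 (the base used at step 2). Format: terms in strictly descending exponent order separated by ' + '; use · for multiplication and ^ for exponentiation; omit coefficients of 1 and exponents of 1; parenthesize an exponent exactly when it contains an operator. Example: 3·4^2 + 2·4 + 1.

4^4 + 3

(0) 7|_2 = 2^2 + 2 + 1 ↦ 3^3 + 3 + 1|_3 = 31 ⇒ 30
(1) 30|_3 = 3^3 + 3 ↦ 4^4 + 4|_4 = 260 ⇒ 259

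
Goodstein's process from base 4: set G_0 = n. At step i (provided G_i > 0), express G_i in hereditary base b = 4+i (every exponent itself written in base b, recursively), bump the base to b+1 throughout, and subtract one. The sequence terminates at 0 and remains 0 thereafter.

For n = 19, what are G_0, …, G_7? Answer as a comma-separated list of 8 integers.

i=0: 19 = 4^2 + 3 (b=4); 4→5: 5^2 + 3 = 28; 28−1 = 27
i=1: 27 = 5^2 + 2 (b=5); 5→6: 6^2 + 2 = 38; 38−1 = 37
i=2: 37 = 6^2 + 1 (b=6); 6→7: 7^2 + 1 = 50; 50−1 = 49
i=3: 49 = 7^2 (b=7); 7→8: 8^2 = 64; 64−1 = 63
i=4: 63 = 7·8 + 7 (b=8); 8→9: 7·9 + 7 = 70; 70−1 = 69
i=5: 69 = 7·9 + 6 (b=9); 9→10: 7·10 + 6 = 76; 76−1 = 75
i=6: 75 = 7·10 + 5 (b=10); 10→11: 7·11 + 5 = 82; 82−1 = 81

19, 27, 37, 49, 63, 69, 75, 81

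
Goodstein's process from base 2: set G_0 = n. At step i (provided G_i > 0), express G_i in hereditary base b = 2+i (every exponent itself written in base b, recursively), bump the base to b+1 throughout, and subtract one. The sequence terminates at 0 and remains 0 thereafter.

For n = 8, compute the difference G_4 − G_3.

i=0: 8 = 2^(2 + 1) (b=2); 2→3: 3^(3 + 1) = 81; 81−1 = 80
i=1: 80 = 2·3^3 + 2·3^2 + 2·3 + 2 (b=3); 3→4: 2·4^4 + 2·4^2 + 2·4 + 2 = 554; 554−1 = 553
i=2: 553 = 2·4^4 + 2·4^2 + 2·4 + 1 (b=4); 4→5: 2·5^5 + 2·5^2 + 2·5 + 1 = 6311; 6311−1 = 6310
i=3: 6310 = 2·5^5 + 2·5^2 + 2·5 (b=5); 5→6: 2·6^6 + 2·6^2 + 2·6 = 93396; 93396−1 = 93395

87085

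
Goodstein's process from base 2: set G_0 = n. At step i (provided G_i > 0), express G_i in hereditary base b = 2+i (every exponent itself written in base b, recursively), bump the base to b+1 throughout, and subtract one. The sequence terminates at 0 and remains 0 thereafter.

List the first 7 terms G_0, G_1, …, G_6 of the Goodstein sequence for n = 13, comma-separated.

[0] 13 ≡ 2^(2 + 1) + 2^2 + 1 (base 2). Lift 3: 109. −1: 108.
[1] 108 ≡ 3^(3 + 1) + 3^3 (base 3). Lift 4: 1280. −1: 1279.
[2] 1279 ≡ 4^(4 + 1) + 3·4^3 + 3·4^2 + 3·4 + 3 (base 4). Lift 5: 16093. −1: 16092.
[3] 16092 ≡ 5^(5 + 1) + 3·5^3 + 3·5^2 + 3·5 + 2 (base 5). Lift 6: 280712. −1: 280711.
[4] 280711 ≡ 6^(6 + 1) + 3·6^3 + 3·6^2 + 3·6 + 1 (base 6). Lift 7: 5765999. −1: 5765998.
[5] 5765998 ≡ 7^(7 + 1) + 3·7^3 + 3·7^2 + 3·7 (base 7). Lift 8: 134219480. −1: 134219479.

13, 108, 1279, 16092, 280711, 5765998, 134219479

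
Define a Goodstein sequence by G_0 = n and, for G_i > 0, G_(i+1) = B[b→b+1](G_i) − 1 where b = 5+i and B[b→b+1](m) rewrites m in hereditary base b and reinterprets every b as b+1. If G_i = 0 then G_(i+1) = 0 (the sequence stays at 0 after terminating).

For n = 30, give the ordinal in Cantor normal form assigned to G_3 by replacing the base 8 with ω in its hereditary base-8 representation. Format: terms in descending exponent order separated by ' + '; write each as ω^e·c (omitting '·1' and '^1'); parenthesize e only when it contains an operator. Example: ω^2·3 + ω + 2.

ω^2 + 3

step 0: 30 = 5^2 + 5; sub 6 for 5: 6^2 + 6; = 42; G_1 = 42−1 = 41
step 1: 41 = 6^2 + 5; sub 7 for 6: 7^2 + 5; = 54; G_2 = 54−1 = 53
step 2: 53 = 7^2 + 4; sub 8 for 7: 8^2 + 4; = 68; G_3 = 68−1 = 67
step 3: 67 = 8^2 + 3; sub 9 for 8: 9^2 + 3; = 84; G_4 = 84−1 = 83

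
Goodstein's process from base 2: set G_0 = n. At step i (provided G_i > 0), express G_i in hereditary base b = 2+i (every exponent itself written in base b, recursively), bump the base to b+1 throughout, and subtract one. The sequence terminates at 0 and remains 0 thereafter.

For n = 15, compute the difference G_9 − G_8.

3038500650159

15 —HB2→ 2^(2 + 1) + 2^2 + 2 + 1 —bump→ 3^(3 + 1) + 3^3 + 3 + 1 = 112 —(−1)→ 111
111 —HB3→ 3^(3 + 1) + 3^3 + 3 —bump→ 4^(4 + 1) + 4^4 + 4 = 1284 —(−1)→ 1283
1283 —HB4→ 4^(4 + 1) + 4^4 + 3 —bump→ 5^(5 + 1) + 5^5 + 3 = 18753 —(−1)→ 18752
18752 —HB5→ 5^(5 + 1) + 5^5 + 2 —bump→ 6^(6 + 1) + 6^6 + 2 = 326594 —(−1)→ 326593
326593 —HB6→ 6^(6 + 1) + 6^6 + 1 —bump→ 7^(7 + 1) + 7^7 + 1 = 6588345 —(−1)→ 6588344
6588344 —HB7→ 7^(7 + 1) + 7^7 —bump→ 8^(8 + 1) + 8^8 = 150994944 —(−1)→ 150994943
150994943 —HB8→ 8^(8 + 1) + 7·8^7 + 7·8^6 + 7·8^5 + 7·8^4 + 7·8^3 + 7·8^2 + 7·8 + 7 —bump→ 9^(9 + 1) + 7·9^7 + 7·9^6 + 7·9^5 + 7·9^4 + 7·9^3 + 7·9^2 + 7·9 + 7 = 3524450281 —(−1)→ 3524450280
3524450280 —HB9→ 9^(9 + 1) + 7·9^7 + 7·9^6 + 7·9^5 + 7·9^4 + 7·9^3 + 7·9^2 + 7·9 + 6 —bump→ 10^(10 + 1) + 7·10^7 + 7·10^6 + 7·10^5 + 7·10^4 + 7·10^3 + 7·10^2 + 7·10 + 6 = 100077777776 —(−1)→ 100077777775
100077777775 —HB10→ 10^(10 + 1) + 7·10^7 + 7·10^6 + 7·10^5 + 7·10^4 + 7·10^3 + 7·10^2 + 7·10 + 5 —bump→ 11^(11 + 1) + 7·11^7 + 7·11^6 + 7·11^5 + 7·11^4 + 7·11^3 + 7·11^2 + 7·11 + 5 = 3138578427935 —(−1)→ 3138578427934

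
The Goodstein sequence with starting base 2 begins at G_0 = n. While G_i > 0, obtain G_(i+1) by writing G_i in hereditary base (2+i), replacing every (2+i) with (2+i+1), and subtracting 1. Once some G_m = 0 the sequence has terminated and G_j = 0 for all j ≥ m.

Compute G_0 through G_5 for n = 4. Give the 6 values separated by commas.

G_0=4  [base 2] 2^2  →[2↦3]→  3^3 = 27  −1 ⇒ G_1=26
G_1=26  [base 3] 2·3^2 + 2·3 + 2  →[3↦4]→  2·4^2 + 2·4 + 2 = 42  −1 ⇒ G_2=41
G_2=41  [base 4] 2·4^2 + 2·4 + 1  →[4↦5]→  2·5^2 + 2·5 + 1 = 61  −1 ⇒ G_3=60
G_3=60  [base 5] 2·5^2 + 2·5  →[5↦6]→  2·6^2 + 2·6 = 84  −1 ⇒ G_4=83
G_4=83  [base 6] 2·6^2 + 6 + 5  →[6↦7]→  2·7^2 + 7 + 5 = 110  −1 ⇒ G_5=109

4, 26, 41, 60, 83, 109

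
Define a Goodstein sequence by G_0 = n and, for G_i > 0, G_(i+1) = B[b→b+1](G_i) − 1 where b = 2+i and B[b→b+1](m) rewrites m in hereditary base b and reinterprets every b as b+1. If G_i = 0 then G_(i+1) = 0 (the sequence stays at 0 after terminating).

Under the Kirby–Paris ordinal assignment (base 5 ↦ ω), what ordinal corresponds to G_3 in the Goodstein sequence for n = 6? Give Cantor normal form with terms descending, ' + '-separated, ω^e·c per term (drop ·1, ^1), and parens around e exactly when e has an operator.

6 —HB2→ 2^2 + 2 —bump→ 3^3 + 3 = 30 —(−1)→ 29
29 —HB3→ 3^3 + 2 —bump→ 4^4 + 2 = 258 —(−1)→ 257
257 —HB4→ 4^4 + 1 —bump→ 5^5 + 1 = 3126 —(−1)→ 3125
3125 —HB5→ 5^5 —bump→ 6^6 = 46656 —(−1)→ 46655

ω^ω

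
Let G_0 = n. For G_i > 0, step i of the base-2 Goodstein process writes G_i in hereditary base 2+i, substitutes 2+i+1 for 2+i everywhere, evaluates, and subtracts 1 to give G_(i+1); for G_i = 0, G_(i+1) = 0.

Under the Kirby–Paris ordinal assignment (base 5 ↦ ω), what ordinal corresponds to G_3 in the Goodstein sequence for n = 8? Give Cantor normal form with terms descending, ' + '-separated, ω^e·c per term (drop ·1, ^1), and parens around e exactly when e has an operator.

ω^ω·2 + ω^2·2 + ω·2

8 —HB2→ 2^(2 + 1) —bump→ 3^(3 + 1) = 81 —(−1)→ 80
80 —HB3→ 2·3^3 + 2·3^2 + 2·3 + 2 —bump→ 2·4^4 + 2·4^2 + 2·4 + 2 = 554 —(−1)→ 553
553 —HB4→ 2·4^4 + 2·4^2 + 2·4 + 1 —bump→ 2·5^5 + 2·5^2 + 2·5 + 1 = 6311 —(−1)→ 6310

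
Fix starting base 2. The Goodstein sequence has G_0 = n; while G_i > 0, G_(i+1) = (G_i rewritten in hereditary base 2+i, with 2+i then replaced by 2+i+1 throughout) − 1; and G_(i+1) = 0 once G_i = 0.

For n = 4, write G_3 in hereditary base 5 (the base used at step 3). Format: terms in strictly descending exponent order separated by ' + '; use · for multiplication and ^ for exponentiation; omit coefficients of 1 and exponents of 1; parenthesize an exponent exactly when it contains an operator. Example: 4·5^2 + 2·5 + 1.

2·5^2 + 2·5

G_0=4  [base 2] 2^2  →[2↦3]→  3^3 = 27  −1 ⇒ G_1=26
G_1=26  [base 3] 2·3^2 + 2·3 + 2  →[3↦4]→  2·4^2 + 2·4 + 2 = 42  −1 ⇒ G_2=41
G_2=41  [base 4] 2·4^2 + 2·4 + 1  →[4↦5]→  2·5^2 + 2·5 + 1 = 61  −1 ⇒ G_3=60
G_3=60  [base 5] 2·5^2 + 2·5  →[5↦6]→  2·6^2 + 2·6 = 84  −1 ⇒ G_4=83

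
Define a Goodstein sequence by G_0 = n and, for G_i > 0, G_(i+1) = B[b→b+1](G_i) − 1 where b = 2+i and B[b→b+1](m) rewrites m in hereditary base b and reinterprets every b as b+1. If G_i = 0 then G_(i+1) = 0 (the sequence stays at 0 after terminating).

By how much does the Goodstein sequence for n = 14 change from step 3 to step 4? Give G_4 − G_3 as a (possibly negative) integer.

G_0 = 14. HB_2(14) = 2^(2 + 1) + 2^2 + 2. Bump = 111. G_1 = 110.
G_1 = 110. HB_3(110) = 3^(3 + 1) + 3^3 + 2. Bump = 1282. G_2 = 1281.
G_2 = 1281. HB_4(1281) = 4^(4 + 1) + 4^4 + 1. Bump = 18751. G_3 = 18750.
G_3 = 18750. HB_5(18750) = 5^(5 + 1) + 5^5. Bump = 326592. G_4 = 326591.

307841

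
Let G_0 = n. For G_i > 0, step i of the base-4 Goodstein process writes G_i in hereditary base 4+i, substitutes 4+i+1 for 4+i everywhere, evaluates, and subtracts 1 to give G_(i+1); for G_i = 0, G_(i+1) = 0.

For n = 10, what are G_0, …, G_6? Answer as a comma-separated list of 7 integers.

G_0 = 10. HB_4(10) = 2·4 + 2. Bump = 12. G_1 = 11.
G_1 = 11. HB_5(11) = 2·5 + 1. Bump = 13. G_2 = 12.
G_2 = 12. HB_6(12) = 2·6. Bump = 14. G_3 = 13.
G_3 = 13. HB_7(13) = 7 + 6. Bump = 14. G_4 = 13.
G_4 = 13. HB_8(13) = 8 + 5. Bump = 14. G_5 = 13.
G_5 = 13. HB_9(13) = 9 + 4. Bump = 14. G_6 = 13.

10, 11, 12, 13, 13, 13, 13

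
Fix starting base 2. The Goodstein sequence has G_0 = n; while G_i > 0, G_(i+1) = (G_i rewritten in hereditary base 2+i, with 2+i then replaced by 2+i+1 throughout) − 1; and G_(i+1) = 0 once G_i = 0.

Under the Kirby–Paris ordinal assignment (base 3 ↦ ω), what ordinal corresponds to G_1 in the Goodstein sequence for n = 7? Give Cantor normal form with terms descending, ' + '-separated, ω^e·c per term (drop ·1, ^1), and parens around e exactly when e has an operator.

G_0 = 7. HB_2(7) = 2^2 + 2 + 1. Bump = 31. G_1 = 30.
G_1 = 30. HB_3(30) = 3^3 + 3. Bump = 260. G_2 = 259.

ω^ω + ω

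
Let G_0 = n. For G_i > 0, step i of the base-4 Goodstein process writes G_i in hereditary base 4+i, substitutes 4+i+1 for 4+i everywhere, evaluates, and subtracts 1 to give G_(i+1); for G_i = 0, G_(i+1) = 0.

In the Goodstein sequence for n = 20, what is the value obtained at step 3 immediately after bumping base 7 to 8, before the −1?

(0) 20|_4 = 4^2 + 4 ↦ 5^2 + 5|_5 = 30 ⇒ 29
(1) 29|_5 = 5^2 + 4 ↦ 6^2 + 4|_6 = 40 ⇒ 39
(2) 39|_6 = 6^2 + 3 ↦ 7^2 + 3|_7 = 52 ⇒ 51
(3) 51|_7 = 7^2 + 2 ↦ 8^2 + 2|_8 = 66 ⇒ 65

66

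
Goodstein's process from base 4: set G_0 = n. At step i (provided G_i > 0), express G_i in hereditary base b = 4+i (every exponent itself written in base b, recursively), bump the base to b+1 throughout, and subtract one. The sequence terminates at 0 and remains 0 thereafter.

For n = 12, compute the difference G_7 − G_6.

0

G_0=12  [base 4] 3·4  →[4↦5]→  3·5 = 15  −1 ⇒ G_1=14
G_1=14  [base 5] 2·5 + 4  →[5↦6]→  2·6 + 4 = 16  −1 ⇒ G_2=15
G_2=15  [base 6] 2·6 + 3  →[6↦7]→  2·7 + 3 = 17  −1 ⇒ G_3=16
G_3=16  [base 7] 2·7 + 2  →[7↦8]→  2·8 + 2 = 18  −1 ⇒ G_4=17
G_4=17  [base 8] 2·8 + 1  →[8↦9]→  2·9 + 1 = 19  −1 ⇒ G_5=18
G_5=18  [base 9] 2·9  →[9↦10]→  2·10 = 20  −1 ⇒ G_6=19
G_6=19  [base 10] 10 + 9  →[10↦11]→  11 + 9 = 20  −1 ⇒ G_7=19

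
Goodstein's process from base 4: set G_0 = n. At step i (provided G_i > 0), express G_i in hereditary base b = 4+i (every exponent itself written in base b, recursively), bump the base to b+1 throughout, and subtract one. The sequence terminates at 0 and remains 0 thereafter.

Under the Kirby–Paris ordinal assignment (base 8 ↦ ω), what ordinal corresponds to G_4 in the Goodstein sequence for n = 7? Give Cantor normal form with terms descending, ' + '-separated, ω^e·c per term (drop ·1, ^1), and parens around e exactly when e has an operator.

G_0 = 7. HB_4(7) = 4 + 3. Bump = 8. G_1 = 7.
G_1 = 7. HB_5(7) = 5 + 2. Bump = 8. G_2 = 7.
G_2 = 7. HB_6(7) = 6 + 1. Bump = 8. G_3 = 7.
G_3 = 7. HB_7(7) = 7. Bump = 8. G_4 = 7.
G_4 = 7. HB_8(7) = 7. Bump = 7. G_5 = 6.

7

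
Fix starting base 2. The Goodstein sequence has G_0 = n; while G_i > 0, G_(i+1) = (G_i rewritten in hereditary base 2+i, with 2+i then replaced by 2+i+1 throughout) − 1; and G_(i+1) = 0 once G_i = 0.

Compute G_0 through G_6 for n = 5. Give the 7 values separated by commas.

5 —HB2→ 2^2 + 1 —bump→ 3^3 + 1 = 28 —(−1)→ 27
27 —HB3→ 3^3 —bump→ 4^4 = 256 —(−1)→ 255
255 —HB4→ 3·4^3 + 3·4^2 + 3·4 + 3 —bump→ 3·5^3 + 3·5^2 + 3·5 + 3 = 468 —(−1)→ 467
467 —HB5→ 3·5^3 + 3·5^2 + 3·5 + 2 —bump→ 3·6^3 + 3·6^2 + 3·6 + 2 = 776 —(−1)→ 775
775 —HB6→ 3·6^3 + 3·6^2 + 3·6 + 1 —bump→ 3·7^3 + 3·7^2 + 3·7 + 1 = 1198 —(−1)→ 1197
1197 —HB7→ 3·7^3 + 3·7^2 + 3·7 —bump→ 3·8^3 + 3·8^2 + 3·8 = 1752 —(−1)→ 1751

5, 27, 255, 467, 775, 1197, 1751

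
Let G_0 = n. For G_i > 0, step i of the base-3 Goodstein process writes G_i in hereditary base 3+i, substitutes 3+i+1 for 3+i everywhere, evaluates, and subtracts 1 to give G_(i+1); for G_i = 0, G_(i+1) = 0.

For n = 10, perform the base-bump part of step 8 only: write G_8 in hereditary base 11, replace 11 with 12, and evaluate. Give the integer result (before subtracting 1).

(0) 10|_3 = 3^2 + 1 ↦ 4^2 + 1|_4 = 17 ⇒ 16
(1) 16|_4 = 4^2 ↦ 5^2|_5 = 25 ⇒ 24
(2) 24|_5 = 4·5 + 4 ↦ 4·6 + 4|_6 = 28 ⇒ 27
(3) 27|_6 = 4·6 + 3 ↦ 4·7 + 3|_7 = 31 ⇒ 30
(4) 30|_7 = 4·7 + 2 ↦ 4·8 + 2|_8 = 34 ⇒ 33
(5) 33|_8 = 4·8 + 1 ↦ 4·9 + 1|_9 = 37 ⇒ 36
(6) 36|_9 = 4·9 ↦ 4·10|_10 = 40 ⇒ 39
(7) 39|_10 = 3·10 + 9 ↦ 3·11 + 9|_11 = 42 ⇒ 41
(8) 41|_11 = 3·11 + 8 ↦ 3·12 + 8|_12 = 44 ⇒ 43

44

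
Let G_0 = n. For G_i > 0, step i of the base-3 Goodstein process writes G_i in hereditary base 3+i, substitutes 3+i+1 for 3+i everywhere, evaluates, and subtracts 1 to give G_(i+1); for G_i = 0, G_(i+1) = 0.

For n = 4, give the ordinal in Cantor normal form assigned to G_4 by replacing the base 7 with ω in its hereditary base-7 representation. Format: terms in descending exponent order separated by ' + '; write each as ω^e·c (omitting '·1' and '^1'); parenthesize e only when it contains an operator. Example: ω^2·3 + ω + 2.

2

G_0 = 4. HB_3(4) = 3 + 1. Bump = 5. G_1 = 4.
G_1 = 4. HB_4(4) = 4. Bump = 5. G_2 = 4.
G_2 = 4. HB_5(4) = 4. Bump = 4. G_3 = 3.
G_3 = 3. HB_6(3) = 3. Bump = 3. G_4 = 2.
G_4 = 2. HB_7(2) = 2. Bump = 2. G_5 = 1.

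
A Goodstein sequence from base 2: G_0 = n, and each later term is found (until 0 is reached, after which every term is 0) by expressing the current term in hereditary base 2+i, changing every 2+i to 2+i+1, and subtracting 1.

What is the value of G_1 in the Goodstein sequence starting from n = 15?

i=0: 15 = 2^(2 + 1) + 2^2 + 2 + 1 (b=2); 2→3: 3^(3 + 1) + 3^3 + 3 + 1 = 112; 112−1 = 111
i=1: 111 = 3^(3 + 1) + 3^3 + 3 (b=3); 3→4: 4^(4 + 1) + 4^4 + 4 = 1284; 1284−1 = 1283

111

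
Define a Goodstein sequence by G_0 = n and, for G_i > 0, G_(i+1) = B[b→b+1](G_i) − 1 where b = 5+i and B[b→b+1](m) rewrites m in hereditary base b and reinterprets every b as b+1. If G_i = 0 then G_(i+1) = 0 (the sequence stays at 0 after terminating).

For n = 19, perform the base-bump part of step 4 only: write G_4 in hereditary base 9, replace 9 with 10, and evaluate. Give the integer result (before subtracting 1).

30

step 0: 19 = 3·5 + 4; sub 6 for 5: 3·6 + 4; = 22; G_1 = 22−1 = 21
step 1: 21 = 3·6 + 3; sub 7 for 6: 3·7 + 3; = 24; G_2 = 24−1 = 23
step 2: 23 = 3·7 + 2; sub 8 for 7: 3·8 + 2; = 26; G_3 = 26−1 = 25
step 3: 25 = 3·8 + 1; sub 9 for 8: 3·9 + 1; = 28; G_4 = 28−1 = 27
step 4: 27 = 3·9; sub 10 for 9: 3·10; = 30; G_5 = 30−1 = 29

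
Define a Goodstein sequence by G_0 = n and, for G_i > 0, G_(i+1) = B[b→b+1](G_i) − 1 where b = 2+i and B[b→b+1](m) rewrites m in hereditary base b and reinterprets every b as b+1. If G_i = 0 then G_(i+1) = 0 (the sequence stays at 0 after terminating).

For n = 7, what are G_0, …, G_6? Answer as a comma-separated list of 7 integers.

7, 30, 259, 3127, 46657, 823543, 16777215

G_0=7  [base 2] 2^2 + 2 + 1  →[2↦3]→  3^3 + 3 + 1 = 31  −1 ⇒ G_1=30
G_1=30  [base 3] 3^3 + 3  →[3↦4]→  4^4 + 4 = 260  −1 ⇒ G_2=259
G_2=259  [base 4] 4^4 + 3  →[4↦5]→  5^5 + 3 = 3128  −1 ⇒ G_3=3127
G_3=3127  [base 5] 5^5 + 2  →[5↦6]→  6^6 + 2 = 46658  −1 ⇒ G_4=46657
G_4=46657  [base 6] 6^6 + 1  →[6↦7]→  7^7 + 1 = 823544  −1 ⇒ G_5=823543
G_5=823543  [base 7] 7^7  →[7↦8]→  8^8 = 16777216  −1 ⇒ G_6=16777215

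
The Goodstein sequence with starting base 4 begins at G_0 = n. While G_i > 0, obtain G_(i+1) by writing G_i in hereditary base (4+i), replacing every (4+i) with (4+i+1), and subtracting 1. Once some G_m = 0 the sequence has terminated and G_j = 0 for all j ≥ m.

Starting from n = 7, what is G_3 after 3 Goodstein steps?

[0] 7 ≡ 4 + 3 (base 4). Lift 5: 8. −1: 7.
[1] 7 ≡ 5 + 2 (base 5). Lift 6: 8. −1: 7.
[2] 7 ≡ 6 + 1 (base 6). Lift 7: 8. −1: 7.
[3] 7 ≡ 7 (base 7). Lift 8: 8. −1: 7.

7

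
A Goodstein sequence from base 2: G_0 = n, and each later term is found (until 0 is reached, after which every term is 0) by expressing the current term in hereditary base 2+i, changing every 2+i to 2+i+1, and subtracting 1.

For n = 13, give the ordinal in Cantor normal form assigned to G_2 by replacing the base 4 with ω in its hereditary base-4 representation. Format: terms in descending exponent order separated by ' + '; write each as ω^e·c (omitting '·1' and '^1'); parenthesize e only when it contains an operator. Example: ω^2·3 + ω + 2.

G_0=13  [base 2] 2^(2 + 1) + 2^2 + 1  →[2↦3]→  3^(3 + 1) + 3^3 + 1 = 109  −1 ⇒ G_1=108
G_1=108  [base 3] 3^(3 + 1) + 3^3  →[3↦4]→  4^(4 + 1) + 4^4 = 1280  −1 ⇒ G_2=1279
G_2=1279  [base 4] 4^(4 + 1) + 3·4^3 + 3·4^2 + 3·4 + 3  →[4↦5]→  5^(5 + 1) + 3·5^3 + 3·5^2 + 3·5 + 3 = 16093  −1 ⇒ G_3=16092

ω^(ω + 1) + ω^3·3 + ω^2·3 + ω·3 + 3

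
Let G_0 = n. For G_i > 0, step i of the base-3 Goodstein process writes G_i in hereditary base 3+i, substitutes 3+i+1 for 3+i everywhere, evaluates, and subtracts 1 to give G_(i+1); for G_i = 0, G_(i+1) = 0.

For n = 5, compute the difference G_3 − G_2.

step 0: 5 = 3 + 2; sub 4 for 3: 4 + 2; = 6; G_1 = 6−1 = 5
step 1: 5 = 4 + 1; sub 5 for 4: 5 + 1; = 6; G_2 = 6−1 = 5
step 2: 5 = 5; sub 6 for 5: 6; = 6; G_3 = 6−1 = 5

0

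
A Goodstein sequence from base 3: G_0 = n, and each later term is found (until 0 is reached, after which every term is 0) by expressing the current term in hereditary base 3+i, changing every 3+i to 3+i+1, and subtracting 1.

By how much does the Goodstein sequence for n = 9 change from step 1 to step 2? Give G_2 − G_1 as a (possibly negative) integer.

step 0: 9 = 3^2; sub 4 for 3: 4^2; = 16; G_1 = 16−1 = 15
step 1: 15 = 3·4 + 3; sub 5 for 4: 3·5 + 3; = 18; G_2 = 18−1 = 17

2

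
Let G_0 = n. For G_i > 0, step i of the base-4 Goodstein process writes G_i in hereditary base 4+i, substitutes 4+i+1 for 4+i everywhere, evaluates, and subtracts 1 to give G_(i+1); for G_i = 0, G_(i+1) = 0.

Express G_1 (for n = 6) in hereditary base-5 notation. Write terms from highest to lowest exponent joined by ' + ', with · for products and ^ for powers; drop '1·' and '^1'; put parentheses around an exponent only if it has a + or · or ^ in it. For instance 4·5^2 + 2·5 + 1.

i=0: 6 = 4 + 2 (b=4); 4→5: 5 + 2 = 7; 7−1 = 6
i=1: 6 = 5 + 1 (b=5); 5→6: 6 + 1 = 7; 7−1 = 6

5 + 1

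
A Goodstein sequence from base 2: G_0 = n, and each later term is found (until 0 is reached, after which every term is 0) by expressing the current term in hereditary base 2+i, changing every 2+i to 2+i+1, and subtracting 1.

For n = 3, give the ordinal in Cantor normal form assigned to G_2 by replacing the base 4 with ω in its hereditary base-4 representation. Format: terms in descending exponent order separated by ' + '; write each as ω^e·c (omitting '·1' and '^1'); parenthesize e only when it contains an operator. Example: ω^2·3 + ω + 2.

3

G_0=3  [base 2] 2 + 1  →[2↦3]→  3 + 1 = 4  −1 ⇒ G_1=3
G_1=3  [base 3] 3  →[3↦4]→  4 = 4  −1 ⇒ G_2=3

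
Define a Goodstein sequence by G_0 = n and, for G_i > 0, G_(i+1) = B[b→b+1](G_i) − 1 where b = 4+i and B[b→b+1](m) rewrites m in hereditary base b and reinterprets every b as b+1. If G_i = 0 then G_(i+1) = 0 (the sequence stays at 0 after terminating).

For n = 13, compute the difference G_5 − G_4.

G_0 = 13. HB_4(13) = 3·4 + 1. Bump = 16. G_1 = 15.
G_1 = 15. HB_5(15) = 3·5. Bump = 18. G_2 = 17.
G_2 = 17. HB_6(17) = 2·6 + 5. Bump = 19. G_3 = 18.
G_3 = 18. HB_7(18) = 2·7 + 4. Bump = 20. G_4 = 19.
G_4 = 19. HB_8(19) = 2·8 + 3. Bump = 21. G_5 = 20.

1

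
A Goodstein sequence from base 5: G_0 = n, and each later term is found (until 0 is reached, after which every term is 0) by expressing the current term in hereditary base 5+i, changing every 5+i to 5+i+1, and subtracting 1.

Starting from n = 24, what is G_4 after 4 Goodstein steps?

24 —HB5→ 4·5 + 4 —bump→ 4·6 + 4 = 28 —(−1)→ 27
27 —HB6→ 4·6 + 3 —bump→ 4·7 + 3 = 31 —(−1)→ 30
30 —HB7→ 4·7 + 2 —bump→ 4·8 + 2 = 34 —(−1)→ 33
33 —HB8→ 4·8 + 1 —bump→ 4·9 + 1 = 37 —(−1)→ 36
36 —HB9→ 4·9 —bump→ 4·10 = 40 —(−1)→ 39

36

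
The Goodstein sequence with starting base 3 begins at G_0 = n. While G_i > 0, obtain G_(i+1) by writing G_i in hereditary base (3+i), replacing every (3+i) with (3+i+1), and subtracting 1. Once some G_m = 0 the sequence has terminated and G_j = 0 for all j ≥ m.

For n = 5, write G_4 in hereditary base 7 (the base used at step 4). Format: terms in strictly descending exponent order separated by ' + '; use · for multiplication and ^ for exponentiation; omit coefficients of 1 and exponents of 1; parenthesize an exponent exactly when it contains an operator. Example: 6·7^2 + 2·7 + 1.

base 3: 5 = 3 + 2; at 4: 4 + 2 = 6; next = 5
base 4: 5 = 4 + 1; at 5: 5 + 1 = 6; next = 5
base 5: 5 = 5; at 6: 6 = 6; next = 5
base 6: 5 = 5; at 7: 5 = 5; next = 4

4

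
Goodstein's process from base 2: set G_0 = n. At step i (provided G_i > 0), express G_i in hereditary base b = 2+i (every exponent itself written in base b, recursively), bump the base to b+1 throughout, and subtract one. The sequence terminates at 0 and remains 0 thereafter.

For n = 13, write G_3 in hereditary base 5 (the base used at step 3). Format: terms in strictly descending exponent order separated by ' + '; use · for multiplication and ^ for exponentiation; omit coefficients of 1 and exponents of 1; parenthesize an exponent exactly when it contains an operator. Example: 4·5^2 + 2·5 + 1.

step 0: 13 = 2^(2 + 1) + 2^2 + 1; sub 3 for 2: 3^(3 + 1) + 3^3 + 1; = 109; G_1 = 109−1 = 108
step 1: 108 = 3^(3 + 1) + 3^3; sub 4 for 3: 4^(4 + 1) + 4^4; = 1280; G_2 = 1280−1 = 1279
step 2: 1279 = 4^(4 + 1) + 3·4^3 + 3·4^2 + 3·4 + 3; sub 5 for 4: 5^(5 + 1) + 3·5^3 + 3·5^2 + 3·5 + 3; = 16093; G_3 = 16093−1 = 16092
step 3: 16092 = 5^(5 + 1) + 3·5^3 + 3·5^2 + 3·5 + 2; sub 6 for 5: 6^(6 + 1) + 3·6^3 + 3·6^2 + 3·6 + 2; = 280712; G_4 = 280712−1 = 280711

5^(5 + 1) + 3·5^3 + 3·5^2 + 3·5 + 2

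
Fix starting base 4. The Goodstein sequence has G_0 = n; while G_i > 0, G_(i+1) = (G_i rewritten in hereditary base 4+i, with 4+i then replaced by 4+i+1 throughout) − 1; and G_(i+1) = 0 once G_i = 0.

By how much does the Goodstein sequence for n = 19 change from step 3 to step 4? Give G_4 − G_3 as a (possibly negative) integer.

14

[0] 19 ≡ 4^2 + 3 (base 4). Lift 5: 28. −1: 27.
[1] 27 ≡ 5^2 + 2 (base 5). Lift 6: 38. −1: 37.
[2] 37 ≡ 6^2 + 1 (base 6). Lift 7: 50. −1: 49.
[3] 49 ≡ 7^2 (base 7). Lift 8: 64. −1: 63.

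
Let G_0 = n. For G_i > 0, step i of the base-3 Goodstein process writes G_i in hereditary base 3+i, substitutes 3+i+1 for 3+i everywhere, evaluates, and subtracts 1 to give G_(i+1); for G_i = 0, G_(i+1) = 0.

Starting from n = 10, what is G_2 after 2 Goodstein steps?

i=0: 10 = 3^2 + 1 (b=3); 3→4: 4^2 + 1 = 17; 17−1 = 16
i=1: 16 = 4^2 (b=4); 4→5: 5^2 = 25; 25−1 = 24
i=2: 24 = 4·5 + 4 (b=5); 5→6: 4·6 + 4 = 28; 28−1 = 27

24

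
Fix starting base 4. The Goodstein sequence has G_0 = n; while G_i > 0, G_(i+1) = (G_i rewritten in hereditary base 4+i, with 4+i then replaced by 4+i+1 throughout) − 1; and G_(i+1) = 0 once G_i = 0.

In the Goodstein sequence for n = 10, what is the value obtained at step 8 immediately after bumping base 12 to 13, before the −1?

i=0: 10 = 2·4 + 2 (b=4); 4→5: 2·5 + 2 = 12; 12−1 = 11
i=1: 11 = 2·5 + 1 (b=5); 5→6: 2·6 + 1 = 13; 13−1 = 12
i=2: 12 = 2·6 (b=6); 6→7: 2·7 = 14; 14−1 = 13
i=3: 13 = 7 + 6 (b=7); 7→8: 8 + 6 = 14; 14−1 = 13
i=4: 13 = 8 + 5 (b=8); 8→9: 9 + 5 = 14; 14−1 = 13
i=5: 13 = 9 + 4 (b=9); 9→10: 10 + 4 = 14; 14−1 = 13
i=6: 13 = 10 + 3 (b=10); 10→11: 11 + 3 = 14; 14−1 = 13
i=7: 13 = 11 + 2 (b=11); 11→12: 12 + 2 = 14; 14−1 = 13

14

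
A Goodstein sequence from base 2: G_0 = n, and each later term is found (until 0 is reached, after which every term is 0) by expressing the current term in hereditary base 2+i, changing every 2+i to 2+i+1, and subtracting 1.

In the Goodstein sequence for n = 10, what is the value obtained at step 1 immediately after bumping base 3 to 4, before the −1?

G_0 = 10. HB_2(10) = 2^(2 + 1) + 2. Bump = 84. G_1 = 83.
G_1 = 83. HB_3(83) = 3^(3 + 1) + 2. Bump = 1026. G_2 = 1025.

1026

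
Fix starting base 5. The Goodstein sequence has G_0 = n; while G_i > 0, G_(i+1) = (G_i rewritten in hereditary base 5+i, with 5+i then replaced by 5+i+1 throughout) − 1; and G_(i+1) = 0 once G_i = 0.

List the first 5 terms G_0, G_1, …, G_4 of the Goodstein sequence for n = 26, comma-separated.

26, 36, 48, 53, 58

i=0: 26 = 5^2 + 1 (b=5); 5→6: 6^2 + 1 = 37; 37−1 = 36
i=1: 36 = 6^2 (b=6); 6→7: 7^2 = 49; 49−1 = 48
i=2: 48 = 6·7 + 6 (b=7); 7→8: 6·8 + 6 = 54; 54−1 = 53
i=3: 53 = 6·8 + 5 (b=8); 8→9: 6·9 + 5 = 59; 59−1 = 58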